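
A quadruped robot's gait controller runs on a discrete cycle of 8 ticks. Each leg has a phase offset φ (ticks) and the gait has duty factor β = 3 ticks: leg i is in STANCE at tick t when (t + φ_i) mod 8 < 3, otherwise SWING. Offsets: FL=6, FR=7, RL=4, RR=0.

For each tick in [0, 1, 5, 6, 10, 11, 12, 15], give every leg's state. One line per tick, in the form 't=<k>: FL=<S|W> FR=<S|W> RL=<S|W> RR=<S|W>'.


t=0: FL=W FR=W RL=W RR=S
t=1: FL=W FR=S RL=W RR=S
t=5: FL=W FR=W RL=S RR=W
t=6: FL=W FR=W RL=S RR=W
t=10: FL=S FR=S RL=W RR=S
t=11: FL=S FR=S RL=W RR=W
t=12: FL=S FR=W RL=S RR=W
t=15: FL=W FR=W RL=W RR=W

t=0: phase=(6,7,4,0) vs β=3 → FL=W FR=W RL=W RR=S
t=1: phase=(7,0,5,1) vs β=3 → FL=W FR=S RL=W RR=S
t=5: phase=(3,4,1,5) vs β=3 → FL=W FR=W RL=S RR=W
t=6: phase=(4,5,2,6) vs β=3 → FL=W FR=W RL=S RR=W
t=10: phase=(0,1,6,2) vs β=3 → FL=S FR=S RL=W RR=S
t=11: phase=(1,2,7,3) vs β=3 → FL=S FR=S RL=W RR=W
t=12: phase=(2,3,0,4) vs β=3 → FL=S FR=W RL=S RR=W
t=15: phase=(5,6,3,7) vs β=3 → FL=W FR=W RL=W RR=W


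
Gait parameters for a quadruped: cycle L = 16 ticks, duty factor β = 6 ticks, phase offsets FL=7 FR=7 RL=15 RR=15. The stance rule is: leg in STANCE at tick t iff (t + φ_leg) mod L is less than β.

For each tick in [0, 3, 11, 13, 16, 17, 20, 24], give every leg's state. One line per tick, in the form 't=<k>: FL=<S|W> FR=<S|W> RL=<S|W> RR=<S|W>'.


t=0: FL=W FR=W RL=W RR=W
t=3: FL=W FR=W RL=S RR=S
t=11: FL=S FR=S RL=W RR=W
t=13: FL=S FR=S RL=W RR=W
t=16: FL=W FR=W RL=W RR=W
t=17: FL=W FR=W RL=S RR=S
t=20: FL=W FR=W RL=S RR=S
t=24: FL=W FR=W RL=W RR=W

t=0: phase=(7,7,15,15) vs β=6 → FL=W FR=W RL=W RR=W
t=3: phase=(10,10,2,2) vs β=6 → FL=W FR=W RL=S RR=S
t=11: phase=(2,2,10,10) vs β=6 → FL=S FR=S RL=W RR=W
t=13: phase=(4,4,12,12) vs β=6 → FL=S FR=S RL=W RR=W
t=16: phase=(7,7,15,15) vs β=6 → FL=W FR=W RL=W RR=W
t=17: phase=(8,8,0,0) vs β=6 → FL=W FR=W RL=S RR=S
t=20: phase=(11,11,3,3) vs β=6 → FL=W FR=W RL=S RR=S
t=24: phase=(15,15,7,7) vs β=6 → FL=W FR=W RL=W RR=W


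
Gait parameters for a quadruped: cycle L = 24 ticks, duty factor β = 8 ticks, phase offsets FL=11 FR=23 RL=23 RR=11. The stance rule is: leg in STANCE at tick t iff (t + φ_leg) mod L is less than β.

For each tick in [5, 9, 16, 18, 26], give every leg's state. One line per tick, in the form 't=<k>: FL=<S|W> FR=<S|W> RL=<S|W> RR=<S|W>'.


t=5: FL=W FR=S RL=S RR=W
t=9: FL=W FR=W RL=W RR=W
t=16: FL=S FR=W RL=W RR=S
t=18: FL=S FR=W RL=W RR=S
t=26: FL=W FR=S RL=S RR=W

t=5: phase=(16,4,4,16) vs β=8 → FL=W FR=S RL=S RR=W
t=9: phase=(20,8,8,20) vs β=8 → FL=W FR=W RL=W RR=W
t=16: phase=(3,15,15,3) vs β=8 → FL=S FR=W RL=W RR=S
t=18: phase=(5,17,17,5) vs β=8 → FL=S FR=W RL=W RR=S
t=26: phase=(13,1,1,13) vs β=8 → FL=W FR=S RL=S RR=W


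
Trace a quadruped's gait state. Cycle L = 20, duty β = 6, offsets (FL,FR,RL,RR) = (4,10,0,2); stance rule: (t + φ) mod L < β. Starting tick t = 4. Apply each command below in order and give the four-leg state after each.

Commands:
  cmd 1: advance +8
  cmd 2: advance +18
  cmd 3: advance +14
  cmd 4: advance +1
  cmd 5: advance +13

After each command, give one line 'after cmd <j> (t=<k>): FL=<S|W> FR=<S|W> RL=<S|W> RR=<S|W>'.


start t=4: FL=W FR=W RL=S RR=W
cmd 1: advance +8 → t=12, phase=(16,2,12,14) → FL=W FR=S RL=W RR=W
cmd 2: advance +18 → t=30, phase=(14,0,10,12) → FL=W FR=S RL=W RR=W
cmd 3: advance +14 → t=44, phase=(8,14,4,6) → FL=W FR=W RL=S RR=W
cmd 4: advance +1 → t=45, phase=(9,15,5,7) → FL=W FR=W RL=S RR=W
cmd 5: advance +13 → t=58, phase=(2,8,18,0) → FL=S FR=W RL=W RR=S

after cmd 1 (t=12): FL=W FR=S RL=W RR=W
after cmd 2 (t=30): FL=W FR=S RL=W RR=W
after cmd 3 (t=44): FL=W FR=W RL=S RR=W
after cmd 4 (t=45): FL=W FR=W RL=S RR=W
after cmd 5 (t=58): FL=S FR=W RL=W RR=S


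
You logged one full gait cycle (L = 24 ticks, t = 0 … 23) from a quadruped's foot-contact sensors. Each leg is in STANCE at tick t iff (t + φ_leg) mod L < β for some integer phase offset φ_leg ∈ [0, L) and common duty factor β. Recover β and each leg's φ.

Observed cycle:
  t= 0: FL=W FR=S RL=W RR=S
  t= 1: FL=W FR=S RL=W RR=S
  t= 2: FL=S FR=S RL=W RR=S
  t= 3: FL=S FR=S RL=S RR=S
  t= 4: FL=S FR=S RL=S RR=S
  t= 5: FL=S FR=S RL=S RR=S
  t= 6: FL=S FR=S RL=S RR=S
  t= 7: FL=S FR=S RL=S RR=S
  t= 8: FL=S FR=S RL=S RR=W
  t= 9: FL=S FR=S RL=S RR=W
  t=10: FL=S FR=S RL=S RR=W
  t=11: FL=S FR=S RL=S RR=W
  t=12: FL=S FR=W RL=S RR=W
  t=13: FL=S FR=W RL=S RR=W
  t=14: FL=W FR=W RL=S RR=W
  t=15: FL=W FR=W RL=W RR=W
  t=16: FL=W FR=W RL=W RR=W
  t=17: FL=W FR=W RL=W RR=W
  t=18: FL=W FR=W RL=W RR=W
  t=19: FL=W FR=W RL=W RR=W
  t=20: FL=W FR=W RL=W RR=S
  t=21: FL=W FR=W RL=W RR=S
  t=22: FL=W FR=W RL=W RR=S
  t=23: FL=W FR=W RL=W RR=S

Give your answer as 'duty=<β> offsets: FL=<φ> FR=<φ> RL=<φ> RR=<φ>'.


duty β = stance ticks per leg = 12
FL: stance ticks = 12; W→S at t=2 → φ=22
FR: stance ticks = 12; W→S at t=0 → φ=0
RL: stance ticks = 12; W→S at t=3 → φ=21
RR: stance ticks = 12; W→S at t=20 → φ=4

duty=12 offsets: FL=22 FR=0 RL=21 RR=4


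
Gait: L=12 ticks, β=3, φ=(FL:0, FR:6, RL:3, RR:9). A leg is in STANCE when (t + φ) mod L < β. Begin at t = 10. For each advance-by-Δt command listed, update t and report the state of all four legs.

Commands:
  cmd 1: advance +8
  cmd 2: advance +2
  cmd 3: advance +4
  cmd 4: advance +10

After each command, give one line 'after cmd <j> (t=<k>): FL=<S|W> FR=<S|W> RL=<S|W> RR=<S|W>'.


after cmd 1 (t=18): FL=W FR=S RL=W RR=W
after cmd 2 (t=20): FL=W FR=S RL=W RR=W
after cmd 3 (t=24): FL=S FR=W RL=W RR=W
after cmd 4 (t=34): FL=W FR=W RL=S RR=W

start t=10: FL=W FR=W RL=S RR=W
cmd 1: advance +8 → t=18, phase=(6,0,9,3) → FL=W FR=S RL=W RR=W
cmd 2: advance +2 → t=20, phase=(8,2,11,5) → FL=W FR=S RL=W RR=W
cmd 3: advance +4 → t=24, phase=(0,6,3,9) → FL=S FR=W RL=W RR=W
cmd 4: advance +10 → t=34, phase=(10,4,1,7) → FL=W FR=W RL=S RR=W


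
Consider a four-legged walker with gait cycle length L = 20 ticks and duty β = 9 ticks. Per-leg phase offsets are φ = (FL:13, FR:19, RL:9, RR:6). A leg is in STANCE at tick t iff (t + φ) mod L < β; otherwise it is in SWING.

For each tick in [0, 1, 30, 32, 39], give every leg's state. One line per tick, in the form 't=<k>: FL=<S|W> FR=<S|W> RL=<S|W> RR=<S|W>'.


t=0: phase=(13,19,9,6) vs β=9 → FL=W FR=W RL=W RR=S
t=1: phase=(14,0,10,7) vs β=9 → FL=W FR=S RL=W RR=S
t=30: phase=(3,9,19,16) vs β=9 → FL=S FR=W RL=W RR=W
t=32: phase=(5,11,1,18) vs β=9 → FL=S FR=W RL=S RR=W
t=39: phase=(12,18,8,5) vs β=9 → FL=W FR=W RL=S RR=S

t=0: FL=W FR=W RL=W RR=S
t=1: FL=W FR=S RL=W RR=S
t=30: FL=S FR=W RL=W RR=W
t=32: FL=S FR=W RL=S RR=W
t=39: FL=W FR=W RL=S RR=S


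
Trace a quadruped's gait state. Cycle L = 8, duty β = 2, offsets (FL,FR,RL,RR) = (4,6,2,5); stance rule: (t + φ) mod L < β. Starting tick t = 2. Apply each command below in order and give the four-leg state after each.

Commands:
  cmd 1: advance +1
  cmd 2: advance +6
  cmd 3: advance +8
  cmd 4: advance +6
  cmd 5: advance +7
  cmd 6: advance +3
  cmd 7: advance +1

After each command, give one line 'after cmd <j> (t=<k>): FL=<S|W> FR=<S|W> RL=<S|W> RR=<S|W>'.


start t=2: FL=W FR=S RL=W RR=W
cmd 1: advance +1 → t=3, phase=(7,1,5,0) → FL=W FR=S RL=W RR=S
cmd 2: advance +6 → t=9, phase=(5,7,3,6) → FL=W FR=W RL=W RR=W
cmd 3: advance +8 → t=17, phase=(5,7,3,6) → FL=W FR=W RL=W RR=W
cmd 4: advance +6 → t=23, phase=(3,5,1,4) → FL=W FR=W RL=S RR=W
cmd 5: advance +7 → t=30, phase=(2,4,0,3) → FL=W FR=W RL=S RR=W
cmd 6: advance +3 → t=33, phase=(5,7,3,6) → FL=W FR=W RL=W RR=W
cmd 7: advance +1 → t=34, phase=(6,0,4,7) → FL=W FR=S RL=W RR=W

after cmd 1 (t=3): FL=W FR=S RL=W RR=S
after cmd 2 (t=9): FL=W FR=W RL=W RR=W
after cmd 3 (t=17): FL=W FR=W RL=W RR=W
after cmd 4 (t=23): FL=W FR=W RL=S RR=W
after cmd 5 (t=30): FL=W FR=W RL=S RR=W
after cmd 6 (t=33): FL=W FR=W RL=W RR=W
after cmd 7 (t=34): FL=W FR=S RL=W RR=W


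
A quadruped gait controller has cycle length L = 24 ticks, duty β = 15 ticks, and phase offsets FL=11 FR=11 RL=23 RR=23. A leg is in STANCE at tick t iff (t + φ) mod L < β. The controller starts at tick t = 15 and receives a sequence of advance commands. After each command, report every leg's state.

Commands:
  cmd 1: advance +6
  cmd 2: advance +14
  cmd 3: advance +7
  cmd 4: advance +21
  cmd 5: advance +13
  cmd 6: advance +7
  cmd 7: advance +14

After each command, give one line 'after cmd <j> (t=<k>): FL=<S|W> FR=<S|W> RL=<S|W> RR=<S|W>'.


after cmd 1 (t=21): FL=S FR=S RL=W RR=W
after cmd 2 (t=35): FL=W FR=W RL=S RR=S
after cmd 3 (t=42): FL=S FR=S RL=W RR=W
after cmd 4 (t=63): FL=S FR=S RL=S RR=S
after cmd 5 (t=76): FL=W FR=W RL=S RR=S
after cmd 6 (t=83): FL=W FR=W RL=S RR=S
after cmd 7 (t=97): FL=S FR=S RL=S RR=S

start t=15: FL=S FR=S RL=S RR=S
cmd 1: advance +6 → t=21, phase=(8,8,20,20) → FL=S FR=S RL=W RR=W
cmd 2: advance +14 → t=35, phase=(22,22,10,10) → FL=W FR=W RL=S RR=S
cmd 3: advance +7 → t=42, phase=(5,5,17,17) → FL=S FR=S RL=W RR=W
cmd 4: advance +21 → t=63, phase=(2,2,14,14) → FL=S FR=S RL=S RR=S
cmd 5: advance +13 → t=76, phase=(15,15,3,3) → FL=W FR=W RL=S RR=S
cmd 6: advance +7 → t=83, phase=(22,22,10,10) → FL=W FR=W RL=S RR=S
cmd 7: advance +14 → t=97, phase=(12,12,0,0) → FL=S FR=S RL=S RR=S


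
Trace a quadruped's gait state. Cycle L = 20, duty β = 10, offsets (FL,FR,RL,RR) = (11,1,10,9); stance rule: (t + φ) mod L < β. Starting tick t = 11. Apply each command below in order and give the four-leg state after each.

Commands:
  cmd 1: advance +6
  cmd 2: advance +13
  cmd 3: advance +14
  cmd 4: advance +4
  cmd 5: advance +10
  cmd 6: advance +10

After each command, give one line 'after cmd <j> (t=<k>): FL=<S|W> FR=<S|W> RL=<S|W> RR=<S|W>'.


start t=11: FL=S FR=W RL=S RR=S
cmd 1: advance +6 → t=17, phase=(8,18,7,6) → FL=S FR=W RL=S RR=S
cmd 2: advance +13 → t=30, phase=(1,11,0,19) → FL=S FR=W RL=S RR=W
cmd 3: advance +14 → t=44, phase=(15,5,14,13) → FL=W FR=S RL=W RR=W
cmd 4: advance +4 → t=48, phase=(19,9,18,17) → FL=W FR=S RL=W RR=W
cmd 5: advance +10 → t=58, phase=(9,19,8,7) → FL=S FR=W RL=S RR=S
cmd 6: advance +10 → t=68, phase=(19,9,18,17) → FL=W FR=S RL=W RR=W

after cmd 1 (t=17): FL=S FR=W RL=S RR=S
after cmd 2 (t=30): FL=S FR=W RL=S RR=W
after cmd 3 (t=44): FL=W FR=S RL=W RR=W
after cmd 4 (t=48): FL=W FR=S RL=W RR=W
after cmd 5 (t=58): FL=S FR=W RL=S RR=S
after cmd 6 (t=68): FL=W FR=S RL=W RR=W


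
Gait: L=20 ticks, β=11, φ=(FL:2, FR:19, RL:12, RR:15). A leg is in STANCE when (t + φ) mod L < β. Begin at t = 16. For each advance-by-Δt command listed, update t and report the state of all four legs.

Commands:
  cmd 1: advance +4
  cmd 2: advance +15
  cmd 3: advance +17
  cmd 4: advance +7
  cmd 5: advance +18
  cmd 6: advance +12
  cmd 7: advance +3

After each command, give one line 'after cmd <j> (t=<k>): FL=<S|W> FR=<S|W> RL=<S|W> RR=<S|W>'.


start t=16: FL=W FR=W RL=S RR=W
cmd 1: advance +4 → t=20, phase=(2,19,12,15) → FL=S FR=W RL=W RR=W
cmd 2: advance +15 → t=35, phase=(17,14,7,10) → FL=W FR=W RL=S RR=S
cmd 3: advance +17 → t=52, phase=(14,11,4,7) → FL=W FR=W RL=S RR=S
cmd 4: advance +7 → t=59, phase=(1,18,11,14) → FL=S FR=W RL=W RR=W
cmd 5: advance +18 → t=77, phase=(19,16,9,12) → FL=W FR=W RL=S RR=W
cmd 6: advance +12 → t=89, phase=(11,8,1,4) → FL=W FR=S RL=S RR=S
cmd 7: advance +3 → t=92, phase=(14,11,4,7) → FL=W FR=W RL=S RR=S

after cmd 1 (t=20): FL=S FR=W RL=W RR=W
after cmd 2 (t=35): FL=W FR=W RL=S RR=S
after cmd 3 (t=52): FL=W FR=W RL=S RR=S
after cmd 4 (t=59): FL=S FR=W RL=W RR=W
after cmd 5 (t=77): FL=W FR=W RL=S RR=W
after cmd 6 (t=89): FL=W FR=S RL=S RR=S
after cmd 7 (t=92): FL=W FR=W RL=S RR=S


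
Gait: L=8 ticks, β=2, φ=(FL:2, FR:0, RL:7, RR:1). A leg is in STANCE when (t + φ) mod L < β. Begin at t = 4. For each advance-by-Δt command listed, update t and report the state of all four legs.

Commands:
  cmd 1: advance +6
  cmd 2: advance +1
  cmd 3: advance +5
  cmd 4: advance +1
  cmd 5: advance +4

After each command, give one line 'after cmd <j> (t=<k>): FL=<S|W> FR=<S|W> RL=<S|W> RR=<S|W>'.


after cmd 1 (t=10): FL=W FR=W RL=S RR=W
after cmd 2 (t=11): FL=W FR=W RL=W RR=W
after cmd 3 (t=16): FL=W FR=S RL=W RR=S
after cmd 4 (t=17): FL=W FR=S RL=S RR=W
after cmd 5 (t=21): FL=W FR=W RL=W RR=W

start t=4: FL=W FR=W RL=W RR=W
cmd 1: advance +6 → t=10, phase=(4,2,1,3) → FL=W FR=W RL=S RR=W
cmd 2: advance +1 → t=11, phase=(5,3,2,4) → FL=W FR=W RL=W RR=W
cmd 3: advance +5 → t=16, phase=(2,0,7,1) → FL=W FR=S RL=W RR=S
cmd 4: advance +1 → t=17, phase=(3,1,0,2) → FL=W FR=S RL=S RR=W
cmd 5: advance +4 → t=21, phase=(7,5,4,6) → FL=W FR=W RL=W RR=W


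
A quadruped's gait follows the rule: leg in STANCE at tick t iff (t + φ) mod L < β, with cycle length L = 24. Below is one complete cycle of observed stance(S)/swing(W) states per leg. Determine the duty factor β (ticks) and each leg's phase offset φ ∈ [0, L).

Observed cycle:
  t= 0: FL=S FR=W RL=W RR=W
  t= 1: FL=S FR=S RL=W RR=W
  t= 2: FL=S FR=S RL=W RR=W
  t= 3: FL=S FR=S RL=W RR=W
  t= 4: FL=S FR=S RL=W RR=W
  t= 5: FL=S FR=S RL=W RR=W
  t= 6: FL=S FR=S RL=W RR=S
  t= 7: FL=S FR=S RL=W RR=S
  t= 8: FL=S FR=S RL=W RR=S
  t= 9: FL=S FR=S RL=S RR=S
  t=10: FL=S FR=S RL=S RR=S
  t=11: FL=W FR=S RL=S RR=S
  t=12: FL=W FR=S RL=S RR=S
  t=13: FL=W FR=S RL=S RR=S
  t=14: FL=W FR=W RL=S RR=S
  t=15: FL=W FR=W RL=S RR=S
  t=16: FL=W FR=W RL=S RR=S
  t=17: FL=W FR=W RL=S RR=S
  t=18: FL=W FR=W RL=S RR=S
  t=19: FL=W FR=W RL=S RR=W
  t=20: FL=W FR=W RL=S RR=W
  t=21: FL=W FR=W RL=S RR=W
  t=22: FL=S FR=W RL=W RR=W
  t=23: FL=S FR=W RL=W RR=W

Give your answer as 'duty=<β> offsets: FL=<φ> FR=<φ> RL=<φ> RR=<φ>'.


duty=13 offsets: FL=2 FR=23 RL=15 RR=18

duty β = stance ticks per leg = 13
FL: stance ticks = 13; W→S at t=22 → φ=2
FR: stance ticks = 13; W→S at t=1 → φ=23
RL: stance ticks = 13; W→S at t=9 → φ=15
RR: stance ticks = 13; W→S at t=6 → φ=18


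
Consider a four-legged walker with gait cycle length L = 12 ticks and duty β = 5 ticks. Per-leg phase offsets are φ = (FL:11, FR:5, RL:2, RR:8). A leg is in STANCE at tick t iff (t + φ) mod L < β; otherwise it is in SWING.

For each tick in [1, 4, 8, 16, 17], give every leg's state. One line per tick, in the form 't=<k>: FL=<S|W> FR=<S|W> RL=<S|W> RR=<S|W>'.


t=1: FL=S FR=W RL=S RR=W
t=4: FL=S FR=W RL=W RR=S
t=8: FL=W FR=S RL=W RR=S
t=16: FL=S FR=W RL=W RR=S
t=17: FL=S FR=W RL=W RR=S

t=1: phase=(0,6,3,9) vs β=5 → FL=S FR=W RL=S RR=W
t=4: phase=(3,9,6,0) vs β=5 → FL=S FR=W RL=W RR=S
t=8: phase=(7,1,10,4) vs β=5 → FL=W FR=S RL=W RR=S
t=16: phase=(3,9,6,0) vs β=5 → FL=S FR=W RL=W RR=S
t=17: phase=(4,10,7,1) vs β=5 → FL=S FR=W RL=W RR=S


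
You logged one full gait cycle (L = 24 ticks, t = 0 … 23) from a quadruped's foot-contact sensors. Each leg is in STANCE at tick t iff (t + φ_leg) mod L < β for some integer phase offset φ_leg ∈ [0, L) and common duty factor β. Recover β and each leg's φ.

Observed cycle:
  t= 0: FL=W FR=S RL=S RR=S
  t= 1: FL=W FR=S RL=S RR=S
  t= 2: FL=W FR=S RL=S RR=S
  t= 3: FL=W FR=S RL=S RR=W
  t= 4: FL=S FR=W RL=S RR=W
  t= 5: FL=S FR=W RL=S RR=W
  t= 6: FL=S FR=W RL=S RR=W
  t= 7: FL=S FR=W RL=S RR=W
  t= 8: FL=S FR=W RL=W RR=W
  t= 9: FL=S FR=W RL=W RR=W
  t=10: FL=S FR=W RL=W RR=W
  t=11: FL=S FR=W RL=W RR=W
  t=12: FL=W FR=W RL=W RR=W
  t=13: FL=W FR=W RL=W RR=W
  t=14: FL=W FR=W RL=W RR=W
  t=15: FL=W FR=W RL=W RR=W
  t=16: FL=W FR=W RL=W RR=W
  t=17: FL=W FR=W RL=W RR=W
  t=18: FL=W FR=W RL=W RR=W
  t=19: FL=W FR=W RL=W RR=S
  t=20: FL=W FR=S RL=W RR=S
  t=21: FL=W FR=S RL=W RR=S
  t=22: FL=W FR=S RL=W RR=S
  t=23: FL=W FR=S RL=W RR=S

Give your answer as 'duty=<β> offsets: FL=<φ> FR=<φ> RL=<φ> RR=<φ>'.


duty=8 offsets: FL=20 FR=4 RL=0 RR=5

duty β = stance ticks per leg = 8
FL: stance ticks = 8; W→S at t=4 → φ=20
FR: stance ticks = 8; W→S at t=20 → φ=4
RL: stance ticks = 8; W→S at t=0 → φ=0
RR: stance ticks = 8; W→S at t=19 → φ=5


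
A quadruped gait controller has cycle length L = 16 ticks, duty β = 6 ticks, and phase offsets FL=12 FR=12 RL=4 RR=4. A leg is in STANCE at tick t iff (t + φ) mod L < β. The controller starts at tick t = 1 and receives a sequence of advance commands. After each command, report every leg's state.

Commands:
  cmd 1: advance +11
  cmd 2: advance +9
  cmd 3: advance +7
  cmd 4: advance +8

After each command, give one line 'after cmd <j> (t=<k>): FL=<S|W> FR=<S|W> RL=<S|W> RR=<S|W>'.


start t=1: FL=W FR=W RL=S RR=S
cmd 1: advance +11 → t=12, phase=(8,8,0,0) → FL=W FR=W RL=S RR=S
cmd 2: advance +9 → t=21, phase=(1,1,9,9) → FL=S FR=S RL=W RR=W
cmd 3: advance +7 → t=28, phase=(8,8,0,0) → FL=W FR=W RL=S RR=S
cmd 4: advance +8 → t=36, phase=(0,0,8,8) → FL=S FR=S RL=W RR=W

after cmd 1 (t=12): FL=W FR=W RL=S RR=S
after cmd 2 (t=21): FL=S FR=S RL=W RR=W
after cmd 3 (t=28): FL=W FR=W RL=S RR=S
after cmd 4 (t=36): FL=S FR=S RL=W RR=W


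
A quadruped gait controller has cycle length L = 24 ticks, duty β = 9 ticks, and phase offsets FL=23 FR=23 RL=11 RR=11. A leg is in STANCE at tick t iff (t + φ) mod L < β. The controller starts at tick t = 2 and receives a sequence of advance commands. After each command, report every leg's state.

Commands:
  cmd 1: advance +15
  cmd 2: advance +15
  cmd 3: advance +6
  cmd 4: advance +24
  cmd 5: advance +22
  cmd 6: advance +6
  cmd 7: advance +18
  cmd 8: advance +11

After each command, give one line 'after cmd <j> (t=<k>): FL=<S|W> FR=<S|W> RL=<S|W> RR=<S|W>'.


after cmd 1 (t=17): FL=W FR=W RL=S RR=S
after cmd 2 (t=32): FL=S FR=S RL=W RR=W
after cmd 3 (t=38): FL=W FR=W RL=S RR=S
after cmd 4 (t=62): FL=W FR=W RL=S RR=S
after cmd 5 (t=84): FL=W FR=W RL=W RR=W
after cmd 6 (t=90): FL=W FR=W RL=S RR=S
after cmd 7 (t=108): FL=W FR=W RL=W RR=W
after cmd 8 (t=119): FL=W FR=W RL=W RR=W

start t=2: FL=S FR=S RL=W RR=W
cmd 1: advance +15 → t=17, phase=(16,16,4,4) → FL=W FR=W RL=S RR=S
cmd 2: advance +15 → t=32, phase=(7,7,19,19) → FL=S FR=S RL=W RR=W
cmd 3: advance +6 → t=38, phase=(13,13,1,1) → FL=W FR=W RL=S RR=S
cmd 4: advance +24 → t=62, phase=(13,13,1,1) → FL=W FR=W RL=S RR=S
cmd 5: advance +22 → t=84, phase=(11,11,23,23) → FL=W FR=W RL=W RR=W
cmd 6: advance +6 → t=90, phase=(17,17,5,5) → FL=W FR=W RL=S RR=S
cmd 7: advance +18 → t=108, phase=(11,11,23,23) → FL=W FR=W RL=W RR=W
cmd 8: advance +11 → t=119, phase=(22,22,10,10) → FL=W FR=W RL=W RR=W


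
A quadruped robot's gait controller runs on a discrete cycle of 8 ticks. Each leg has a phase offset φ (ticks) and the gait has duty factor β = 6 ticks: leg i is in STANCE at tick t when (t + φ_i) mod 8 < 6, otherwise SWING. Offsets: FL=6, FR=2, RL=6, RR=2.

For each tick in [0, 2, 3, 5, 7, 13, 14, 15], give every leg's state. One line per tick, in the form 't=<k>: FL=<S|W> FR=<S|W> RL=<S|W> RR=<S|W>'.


t=0: FL=W FR=S RL=W RR=S
t=2: FL=S FR=S RL=S RR=S
t=3: FL=S FR=S RL=S RR=S
t=5: FL=S FR=W RL=S RR=W
t=7: FL=S FR=S RL=S RR=S
t=13: FL=S FR=W RL=S RR=W
t=14: FL=S FR=S RL=S RR=S
t=15: FL=S FR=S RL=S RR=S

t=0: phase=(6,2,6,2) vs β=6 → FL=W FR=S RL=W RR=S
t=2: phase=(0,4,0,4) vs β=6 → FL=S FR=S RL=S RR=S
t=3: phase=(1,5,1,5) vs β=6 → FL=S FR=S RL=S RR=S
t=5: phase=(3,7,3,7) vs β=6 → FL=S FR=W RL=S RR=W
t=7: phase=(5,1,5,1) vs β=6 → FL=S FR=S RL=S RR=S
t=13: phase=(3,7,3,7) vs β=6 → FL=S FR=W RL=S RR=W
t=14: phase=(4,0,4,0) vs β=6 → FL=S FR=S RL=S RR=S
t=15: phase=(5,1,5,1) vs β=6 → FL=S FR=S RL=S RR=S


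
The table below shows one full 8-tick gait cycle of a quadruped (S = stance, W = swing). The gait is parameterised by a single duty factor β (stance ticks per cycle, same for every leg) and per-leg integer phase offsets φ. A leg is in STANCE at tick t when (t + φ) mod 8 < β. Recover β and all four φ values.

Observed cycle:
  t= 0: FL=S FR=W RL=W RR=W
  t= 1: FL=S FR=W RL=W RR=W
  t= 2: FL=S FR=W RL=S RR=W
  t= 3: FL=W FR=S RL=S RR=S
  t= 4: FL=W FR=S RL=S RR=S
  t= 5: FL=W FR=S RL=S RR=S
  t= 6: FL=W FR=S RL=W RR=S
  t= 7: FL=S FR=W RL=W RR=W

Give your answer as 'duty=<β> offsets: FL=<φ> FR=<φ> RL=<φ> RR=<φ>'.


duty β = stance ticks per leg = 4
FL: stance ticks = 4; W→S at t=7 → φ=1
FR: stance ticks = 4; W→S at t=3 → φ=5
RL: stance ticks = 4; W→S at t=2 → φ=6
RR: stance ticks = 4; W→S at t=3 → φ=5

duty=4 offsets: FL=1 FR=5 RL=6 RR=5


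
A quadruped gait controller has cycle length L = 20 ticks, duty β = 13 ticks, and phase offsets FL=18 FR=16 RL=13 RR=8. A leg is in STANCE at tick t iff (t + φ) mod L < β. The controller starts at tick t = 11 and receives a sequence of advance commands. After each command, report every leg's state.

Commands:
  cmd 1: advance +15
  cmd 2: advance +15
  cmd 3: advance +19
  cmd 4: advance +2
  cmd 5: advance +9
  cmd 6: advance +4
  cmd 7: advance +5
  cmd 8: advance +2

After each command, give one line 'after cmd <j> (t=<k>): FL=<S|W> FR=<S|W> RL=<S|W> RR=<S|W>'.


after cmd 1 (t=26): FL=S FR=S RL=W RR=W
after cmd 2 (t=41): FL=W FR=W RL=W RR=S
after cmd 3 (t=60): FL=W FR=W RL=W RR=S
after cmd 4 (t=62): FL=S FR=W RL=W RR=S
after cmd 5 (t=71): FL=S FR=S RL=S RR=W
after cmd 6 (t=75): FL=W FR=S RL=S RR=S
after cmd 7 (t=80): FL=W FR=W RL=W RR=S
after cmd 8 (t=82): FL=S FR=W RL=W RR=S

start t=11: FL=S FR=S RL=S RR=W
cmd 1: advance +15 → t=26, phase=(4,2,19,14) → FL=S FR=S RL=W RR=W
cmd 2: advance +15 → t=41, phase=(19,17,14,9) → FL=W FR=W RL=W RR=S
cmd 3: advance +19 → t=60, phase=(18,16,13,8) → FL=W FR=W RL=W RR=S
cmd 4: advance +2 → t=62, phase=(0,18,15,10) → FL=S FR=W RL=W RR=S
cmd 5: advance +9 → t=71, phase=(9,7,4,19) → FL=S FR=S RL=S RR=W
cmd 6: advance +4 → t=75, phase=(13,11,8,3) → FL=W FR=S RL=S RR=S
cmd 7: advance +5 → t=80, phase=(18,16,13,8) → FL=W FR=W RL=W RR=S
cmd 8: advance +2 → t=82, phase=(0,18,15,10) → FL=S FR=W RL=W RR=S


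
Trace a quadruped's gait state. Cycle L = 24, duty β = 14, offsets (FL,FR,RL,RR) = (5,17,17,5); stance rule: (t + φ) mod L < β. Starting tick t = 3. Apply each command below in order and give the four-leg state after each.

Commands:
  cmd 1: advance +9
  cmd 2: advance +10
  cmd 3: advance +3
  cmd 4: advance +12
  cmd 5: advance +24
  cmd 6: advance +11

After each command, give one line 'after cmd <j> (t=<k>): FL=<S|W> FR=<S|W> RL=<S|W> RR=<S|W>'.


start t=3: FL=S FR=W RL=W RR=S
cmd 1: advance +9 → t=12, phase=(17,5,5,17) → FL=W FR=S RL=S RR=W
cmd 2: advance +10 → t=22, phase=(3,15,15,3) → FL=S FR=W RL=W RR=S
cmd 3: advance +3 → t=25, phase=(6,18,18,6) → FL=S FR=W RL=W RR=S
cmd 4: advance +12 → t=37, phase=(18,6,6,18) → FL=W FR=S RL=S RR=W
cmd 5: advance +24 → t=61, phase=(18,6,6,18) → FL=W FR=S RL=S RR=W
cmd 6: advance +11 → t=72, phase=(5,17,17,5) → FL=S FR=W RL=W RR=S

after cmd 1 (t=12): FL=W FR=S RL=S RR=W
after cmd 2 (t=22): FL=S FR=W RL=W RR=S
after cmd 3 (t=25): FL=S FR=W RL=W RR=S
after cmd 4 (t=37): FL=W FR=S RL=S RR=W
after cmd 5 (t=61): FL=W FR=S RL=S RR=W
after cmd 6 (t=72): FL=S FR=W RL=W RR=S


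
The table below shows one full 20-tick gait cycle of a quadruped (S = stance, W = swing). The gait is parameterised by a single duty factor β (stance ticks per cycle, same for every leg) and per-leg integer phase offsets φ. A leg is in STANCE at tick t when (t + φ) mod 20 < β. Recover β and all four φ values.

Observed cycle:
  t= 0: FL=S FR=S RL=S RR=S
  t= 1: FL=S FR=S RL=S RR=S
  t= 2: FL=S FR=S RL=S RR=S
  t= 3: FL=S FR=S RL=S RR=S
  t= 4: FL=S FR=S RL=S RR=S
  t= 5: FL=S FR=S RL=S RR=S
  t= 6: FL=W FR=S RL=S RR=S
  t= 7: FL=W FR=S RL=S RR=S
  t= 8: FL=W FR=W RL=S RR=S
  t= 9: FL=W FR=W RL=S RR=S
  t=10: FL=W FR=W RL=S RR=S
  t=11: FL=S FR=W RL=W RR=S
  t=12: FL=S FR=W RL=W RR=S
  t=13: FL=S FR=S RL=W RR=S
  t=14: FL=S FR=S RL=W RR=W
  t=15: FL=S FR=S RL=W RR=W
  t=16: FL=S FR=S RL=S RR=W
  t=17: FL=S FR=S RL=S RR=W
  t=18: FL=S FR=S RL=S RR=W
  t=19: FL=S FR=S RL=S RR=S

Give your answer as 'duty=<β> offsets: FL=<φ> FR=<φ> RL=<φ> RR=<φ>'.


duty=15 offsets: FL=9 FR=7 RL=4 RR=1

duty β = stance ticks per leg = 15
FL: stance ticks = 15; W→S at t=11 → φ=9
FR: stance ticks = 15; W→S at t=13 → φ=7
RL: stance ticks = 15; W→S at t=16 → φ=4
RR: stance ticks = 15; W→S at t=19 → φ=1


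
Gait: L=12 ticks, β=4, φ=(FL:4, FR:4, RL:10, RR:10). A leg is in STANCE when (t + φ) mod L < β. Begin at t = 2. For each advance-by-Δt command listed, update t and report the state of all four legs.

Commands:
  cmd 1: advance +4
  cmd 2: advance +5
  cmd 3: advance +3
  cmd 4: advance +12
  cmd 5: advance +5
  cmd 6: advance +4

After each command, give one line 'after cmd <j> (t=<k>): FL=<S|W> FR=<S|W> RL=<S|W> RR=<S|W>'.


start t=2: FL=W FR=W RL=S RR=S
cmd 1: advance +4 → t=6, phase=(10,10,4,4) → FL=W FR=W RL=W RR=W
cmd 2: advance +5 → t=11, phase=(3,3,9,9) → FL=S FR=S RL=W RR=W
cmd 3: advance +3 → t=14, phase=(6,6,0,0) → FL=W FR=W RL=S RR=S
cmd 4: advance +12 → t=26, phase=(6,6,0,0) → FL=W FR=W RL=S RR=S
cmd 5: advance +5 → t=31, phase=(11,11,5,5) → FL=W FR=W RL=W RR=W
cmd 6: advance +4 → t=35, phase=(3,3,9,9) → FL=S FR=S RL=W RR=W

after cmd 1 (t=6): FL=W FR=W RL=W RR=W
after cmd 2 (t=11): FL=S FR=S RL=W RR=W
after cmd 3 (t=14): FL=W FR=W RL=S RR=S
after cmd 4 (t=26): FL=W FR=W RL=S RR=S
after cmd 5 (t=31): FL=W FR=W RL=W RR=W
after cmd 6 (t=35): FL=S FR=S RL=W RR=W


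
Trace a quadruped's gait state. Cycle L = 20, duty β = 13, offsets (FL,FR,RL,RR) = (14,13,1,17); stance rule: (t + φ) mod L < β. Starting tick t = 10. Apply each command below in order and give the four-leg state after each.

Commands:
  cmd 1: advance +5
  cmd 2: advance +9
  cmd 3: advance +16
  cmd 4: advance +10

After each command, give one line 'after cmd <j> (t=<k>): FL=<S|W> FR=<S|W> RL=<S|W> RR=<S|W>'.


after cmd 1 (t=15): FL=S FR=S RL=W RR=S
after cmd 2 (t=24): FL=W FR=W RL=S RR=S
after cmd 3 (t=40): FL=W FR=W RL=S RR=W
after cmd 4 (t=50): FL=S FR=S RL=S RR=S

start t=10: FL=S FR=S RL=S RR=S
cmd 1: advance +5 → t=15, phase=(9,8,16,12) → FL=S FR=S RL=W RR=S
cmd 2: advance +9 → t=24, phase=(18,17,5,1) → FL=W FR=W RL=S RR=S
cmd 3: advance +16 → t=40, phase=(14,13,1,17) → FL=W FR=W RL=S RR=W
cmd 4: advance +10 → t=50, phase=(4,3,11,7) → FL=S FR=S RL=S RR=S


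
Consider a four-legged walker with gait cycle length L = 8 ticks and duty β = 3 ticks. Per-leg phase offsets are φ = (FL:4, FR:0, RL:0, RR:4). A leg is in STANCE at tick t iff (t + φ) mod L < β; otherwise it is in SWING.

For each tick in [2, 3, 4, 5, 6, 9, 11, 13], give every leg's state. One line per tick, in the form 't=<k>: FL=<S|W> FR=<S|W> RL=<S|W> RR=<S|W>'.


t=2: phase=(6,2,2,6) vs β=3 → FL=W FR=S RL=S RR=W
t=3: phase=(7,3,3,7) vs β=3 → FL=W FR=W RL=W RR=W
t=4: phase=(0,4,4,0) vs β=3 → FL=S FR=W RL=W RR=S
t=5: phase=(1,5,5,1) vs β=3 → FL=S FR=W RL=W RR=S
t=6: phase=(2,6,6,2) vs β=3 → FL=S FR=W RL=W RR=S
t=9: phase=(5,1,1,5) vs β=3 → FL=W FR=S RL=S RR=W
t=11: phase=(7,3,3,7) vs β=3 → FL=W FR=W RL=W RR=W
t=13: phase=(1,5,5,1) vs β=3 → FL=S FR=W RL=W RR=S

t=2: FL=W FR=S RL=S RR=W
t=3: FL=W FR=W RL=W RR=W
t=4: FL=S FR=W RL=W RR=S
t=5: FL=S FR=W RL=W RR=S
t=6: FL=S FR=W RL=W RR=S
t=9: FL=W FR=S RL=S RR=W
t=11: FL=W FR=W RL=W RR=W
t=13: FL=S FR=W RL=W RR=S


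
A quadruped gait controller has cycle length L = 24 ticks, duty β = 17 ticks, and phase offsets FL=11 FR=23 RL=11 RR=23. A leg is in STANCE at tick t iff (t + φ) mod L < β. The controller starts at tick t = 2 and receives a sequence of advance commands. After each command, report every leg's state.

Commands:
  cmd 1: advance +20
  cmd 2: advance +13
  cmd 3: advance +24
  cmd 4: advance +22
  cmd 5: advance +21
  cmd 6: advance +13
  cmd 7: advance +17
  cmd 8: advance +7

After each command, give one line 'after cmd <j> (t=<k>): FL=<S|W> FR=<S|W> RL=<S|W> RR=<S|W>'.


start t=2: FL=S FR=S RL=S RR=S
cmd 1: advance +20 → t=22, phase=(9,21,9,21) → FL=S FR=W RL=S RR=W
cmd 2: advance +13 → t=35, phase=(22,10,22,10) → FL=W FR=S RL=W RR=S
cmd 3: advance +24 → t=59, phase=(22,10,22,10) → FL=W FR=S RL=W RR=S
cmd 4: advance +22 → t=81, phase=(20,8,20,8) → FL=W FR=S RL=W RR=S
cmd 5: advance +21 → t=102, phase=(17,5,17,5) → FL=W FR=S RL=W RR=S
cmd 6: advance +13 → t=115, phase=(6,18,6,18) → FL=S FR=W RL=S RR=W
cmd 7: advance +17 → t=132, phase=(23,11,23,11) → FL=W FR=S RL=W RR=S
cmd 8: advance +7 → t=139, phase=(6,18,6,18) → FL=S FR=W RL=S RR=W

after cmd 1 (t=22): FL=S FR=W RL=S RR=W
after cmd 2 (t=35): FL=W FR=S RL=W RR=S
after cmd 3 (t=59): FL=W FR=S RL=W RR=S
after cmd 4 (t=81): FL=W FR=S RL=W RR=S
after cmd 5 (t=102): FL=W FR=S RL=W RR=S
after cmd 6 (t=115): FL=S FR=W RL=S RR=W
after cmd 7 (t=132): FL=W FR=S RL=W RR=S
after cmd 8 (t=139): FL=S FR=W RL=S RR=W


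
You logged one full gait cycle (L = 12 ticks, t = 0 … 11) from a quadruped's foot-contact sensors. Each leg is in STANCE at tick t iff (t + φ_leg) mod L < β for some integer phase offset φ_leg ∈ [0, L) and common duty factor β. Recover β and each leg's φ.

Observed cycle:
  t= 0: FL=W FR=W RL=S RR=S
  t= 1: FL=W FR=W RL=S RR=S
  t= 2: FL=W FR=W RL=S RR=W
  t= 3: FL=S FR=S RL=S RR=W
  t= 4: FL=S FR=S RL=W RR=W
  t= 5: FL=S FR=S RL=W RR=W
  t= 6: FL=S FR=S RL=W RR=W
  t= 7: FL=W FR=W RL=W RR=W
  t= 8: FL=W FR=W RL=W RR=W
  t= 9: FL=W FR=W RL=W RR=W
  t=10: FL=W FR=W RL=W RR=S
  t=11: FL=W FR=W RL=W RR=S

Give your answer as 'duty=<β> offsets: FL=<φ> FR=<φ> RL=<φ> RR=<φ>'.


duty β = stance ticks per leg = 4
FL: stance ticks = 4; W→S at t=3 → φ=9
FR: stance ticks = 4; W→S at t=3 → φ=9
RL: stance ticks = 4; W→S at t=0 → φ=0
RR: stance ticks = 4; W→S at t=10 → φ=2

duty=4 offsets: FL=9 FR=9 RL=0 RR=2


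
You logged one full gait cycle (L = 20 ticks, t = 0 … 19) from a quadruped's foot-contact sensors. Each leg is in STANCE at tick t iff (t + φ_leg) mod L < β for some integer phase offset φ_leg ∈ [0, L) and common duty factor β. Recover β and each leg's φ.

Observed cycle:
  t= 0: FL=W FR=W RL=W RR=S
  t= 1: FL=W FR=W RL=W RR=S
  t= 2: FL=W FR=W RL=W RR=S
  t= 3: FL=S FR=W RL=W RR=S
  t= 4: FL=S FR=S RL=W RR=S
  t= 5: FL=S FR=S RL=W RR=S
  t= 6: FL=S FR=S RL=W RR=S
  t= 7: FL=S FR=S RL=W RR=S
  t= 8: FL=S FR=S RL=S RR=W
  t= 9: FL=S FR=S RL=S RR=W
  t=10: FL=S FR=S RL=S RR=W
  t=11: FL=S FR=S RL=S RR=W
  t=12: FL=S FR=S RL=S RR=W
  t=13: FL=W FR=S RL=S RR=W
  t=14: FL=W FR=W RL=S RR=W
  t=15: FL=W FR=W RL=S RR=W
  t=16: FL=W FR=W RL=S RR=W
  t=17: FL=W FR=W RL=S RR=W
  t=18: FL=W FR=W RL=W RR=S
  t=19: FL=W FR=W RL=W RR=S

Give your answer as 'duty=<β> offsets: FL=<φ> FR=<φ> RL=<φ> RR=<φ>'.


duty β = stance ticks per leg = 10
FL: stance ticks = 10; W→S at t=3 → φ=17
FR: stance ticks = 10; W→S at t=4 → φ=16
RL: stance ticks = 10; W→S at t=8 → φ=12
RR: stance ticks = 10; W→S at t=18 → φ=2

duty=10 offsets: FL=17 FR=16 RL=12 RR=2


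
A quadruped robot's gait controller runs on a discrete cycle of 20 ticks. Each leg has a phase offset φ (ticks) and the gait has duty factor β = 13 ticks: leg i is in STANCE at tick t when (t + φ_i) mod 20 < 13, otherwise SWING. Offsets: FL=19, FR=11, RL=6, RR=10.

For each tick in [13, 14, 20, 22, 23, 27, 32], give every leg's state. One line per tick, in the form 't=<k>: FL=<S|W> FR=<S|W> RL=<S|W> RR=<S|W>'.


t=13: FL=S FR=S RL=W RR=S
t=14: FL=W FR=S RL=S RR=S
t=20: FL=W FR=S RL=S RR=S
t=22: FL=S FR=W RL=S RR=S
t=23: FL=S FR=W RL=S RR=W
t=27: FL=S FR=W RL=W RR=W
t=32: FL=S FR=S RL=W RR=S

t=13: phase=(12,4,19,3) vs β=13 → FL=S FR=S RL=W RR=S
t=14: phase=(13,5,0,4) vs β=13 → FL=W FR=S RL=S RR=S
t=20: phase=(19,11,6,10) vs β=13 → FL=W FR=S RL=S RR=S
t=22: phase=(1,13,8,12) vs β=13 → FL=S FR=W RL=S RR=S
t=23: phase=(2,14,9,13) vs β=13 → FL=S FR=W RL=S RR=W
t=27: phase=(6,18,13,17) vs β=13 → FL=S FR=W RL=W RR=W
t=32: phase=(11,3,18,2) vs β=13 → FL=S FR=S RL=W RR=S


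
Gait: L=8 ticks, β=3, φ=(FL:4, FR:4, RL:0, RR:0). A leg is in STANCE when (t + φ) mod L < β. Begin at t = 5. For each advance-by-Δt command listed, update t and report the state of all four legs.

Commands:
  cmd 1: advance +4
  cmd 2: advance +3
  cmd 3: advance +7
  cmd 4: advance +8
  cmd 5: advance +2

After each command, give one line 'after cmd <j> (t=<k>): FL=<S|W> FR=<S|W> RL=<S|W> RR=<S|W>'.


start t=5: FL=S FR=S RL=W RR=W
cmd 1: advance +4 → t=9, phase=(5,5,1,1) → FL=W FR=W RL=S RR=S
cmd 2: advance +3 → t=12, phase=(0,0,4,4) → FL=S FR=S RL=W RR=W
cmd 3: advance +7 → t=19, phase=(7,7,3,3) → FL=W FR=W RL=W RR=W
cmd 4: advance +8 → t=27, phase=(7,7,3,3) → FL=W FR=W RL=W RR=W
cmd 5: advance +2 → t=29, phase=(1,1,5,5) → FL=S FR=S RL=W RR=W

after cmd 1 (t=9): FL=W FR=W RL=S RR=S
after cmd 2 (t=12): FL=S FR=S RL=W RR=W
after cmd 3 (t=19): FL=W FR=W RL=W RR=W
after cmd 4 (t=27): FL=W FR=W RL=W RR=W
after cmd 5 (t=29): FL=S FR=S RL=W RR=W


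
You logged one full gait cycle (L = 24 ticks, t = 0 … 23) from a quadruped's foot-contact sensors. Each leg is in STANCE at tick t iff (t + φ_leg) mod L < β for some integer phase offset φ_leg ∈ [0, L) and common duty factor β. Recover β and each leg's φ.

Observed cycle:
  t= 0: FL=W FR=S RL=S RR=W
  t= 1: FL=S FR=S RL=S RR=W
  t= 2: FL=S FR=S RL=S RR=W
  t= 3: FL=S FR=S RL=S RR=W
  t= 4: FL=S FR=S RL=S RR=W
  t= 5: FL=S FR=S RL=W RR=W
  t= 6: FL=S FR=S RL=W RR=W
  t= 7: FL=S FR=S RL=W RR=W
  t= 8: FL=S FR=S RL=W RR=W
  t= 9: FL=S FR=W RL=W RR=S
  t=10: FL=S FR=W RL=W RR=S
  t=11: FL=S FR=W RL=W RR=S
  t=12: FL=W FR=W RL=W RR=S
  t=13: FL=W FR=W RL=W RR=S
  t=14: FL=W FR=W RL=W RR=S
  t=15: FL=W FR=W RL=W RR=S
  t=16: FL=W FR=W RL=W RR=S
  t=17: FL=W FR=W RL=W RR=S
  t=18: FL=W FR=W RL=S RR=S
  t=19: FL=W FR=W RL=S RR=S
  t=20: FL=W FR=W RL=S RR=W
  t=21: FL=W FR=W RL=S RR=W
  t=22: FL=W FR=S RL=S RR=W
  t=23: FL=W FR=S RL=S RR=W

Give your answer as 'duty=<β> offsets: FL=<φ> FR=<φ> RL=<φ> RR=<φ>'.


duty=11 offsets: FL=23 FR=2 RL=6 RR=15

duty β = stance ticks per leg = 11
FL: stance ticks = 11; W→S at t=1 → φ=23
FR: stance ticks = 11; W→S at t=22 → φ=2
RL: stance ticks = 11; W→S at t=18 → φ=6
RR: stance ticks = 11; W→S at t=9 → φ=15


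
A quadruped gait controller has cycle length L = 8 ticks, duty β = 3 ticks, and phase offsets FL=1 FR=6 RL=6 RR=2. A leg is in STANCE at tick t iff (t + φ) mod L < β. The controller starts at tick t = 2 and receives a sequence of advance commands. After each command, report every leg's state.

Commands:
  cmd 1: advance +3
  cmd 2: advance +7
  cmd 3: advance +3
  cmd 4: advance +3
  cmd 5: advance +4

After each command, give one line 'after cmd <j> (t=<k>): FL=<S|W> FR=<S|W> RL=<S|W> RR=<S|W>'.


start t=2: FL=W FR=S RL=S RR=W
cmd 1: advance +3 → t=5, phase=(6,3,3,7) → FL=W FR=W RL=W RR=W
cmd 2: advance +7 → t=12, phase=(5,2,2,6) → FL=W FR=S RL=S RR=W
cmd 3: advance +3 → t=15, phase=(0,5,5,1) → FL=S FR=W RL=W RR=S
cmd 4: advance +3 → t=18, phase=(3,0,0,4) → FL=W FR=S RL=S RR=W
cmd 5: advance +4 → t=22, phase=(7,4,4,0) → FL=W FR=W RL=W RR=S

after cmd 1 (t=5): FL=W FR=W RL=W RR=W
after cmd 2 (t=12): FL=W FR=S RL=S RR=W
after cmd 3 (t=15): FL=S FR=W RL=W RR=S
after cmd 4 (t=18): FL=W FR=S RL=S RR=W
after cmd 5 (t=22): FL=W FR=W RL=W RR=S


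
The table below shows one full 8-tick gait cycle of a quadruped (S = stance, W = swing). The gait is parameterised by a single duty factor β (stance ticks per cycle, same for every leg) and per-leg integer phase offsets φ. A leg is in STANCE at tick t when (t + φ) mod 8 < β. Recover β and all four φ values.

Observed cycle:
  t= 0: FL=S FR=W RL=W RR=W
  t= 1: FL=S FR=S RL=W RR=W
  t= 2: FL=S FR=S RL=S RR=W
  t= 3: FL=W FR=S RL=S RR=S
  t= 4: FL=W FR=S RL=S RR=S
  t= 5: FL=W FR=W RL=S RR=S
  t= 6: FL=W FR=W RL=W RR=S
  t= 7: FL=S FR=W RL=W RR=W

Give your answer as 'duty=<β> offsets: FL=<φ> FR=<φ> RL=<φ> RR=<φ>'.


duty=4 offsets: FL=1 FR=7 RL=6 RR=5

duty β = stance ticks per leg = 4
FL: stance ticks = 4; W→S at t=7 → φ=1
FR: stance ticks = 4; W→S at t=1 → φ=7
RL: stance ticks = 4; W→S at t=2 → φ=6
RR: stance ticks = 4; W→S at t=3 → φ=5


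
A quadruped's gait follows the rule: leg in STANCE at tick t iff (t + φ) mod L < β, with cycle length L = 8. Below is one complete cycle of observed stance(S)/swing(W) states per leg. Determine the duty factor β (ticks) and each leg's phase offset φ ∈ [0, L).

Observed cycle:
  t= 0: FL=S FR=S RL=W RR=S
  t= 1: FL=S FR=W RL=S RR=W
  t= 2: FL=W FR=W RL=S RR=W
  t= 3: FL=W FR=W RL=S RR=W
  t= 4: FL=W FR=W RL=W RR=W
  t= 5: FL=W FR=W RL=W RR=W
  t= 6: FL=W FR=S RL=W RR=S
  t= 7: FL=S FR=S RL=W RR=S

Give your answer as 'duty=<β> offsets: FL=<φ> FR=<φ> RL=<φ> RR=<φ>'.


duty β = stance ticks per leg = 3
FL: stance ticks = 3; W→S at t=7 → φ=1
FR: stance ticks = 3; W→S at t=6 → φ=2
RL: stance ticks = 3; W→S at t=1 → φ=7
RR: stance ticks = 3; W→S at t=6 → φ=2

duty=3 offsets: FL=1 FR=2 RL=7 RR=2


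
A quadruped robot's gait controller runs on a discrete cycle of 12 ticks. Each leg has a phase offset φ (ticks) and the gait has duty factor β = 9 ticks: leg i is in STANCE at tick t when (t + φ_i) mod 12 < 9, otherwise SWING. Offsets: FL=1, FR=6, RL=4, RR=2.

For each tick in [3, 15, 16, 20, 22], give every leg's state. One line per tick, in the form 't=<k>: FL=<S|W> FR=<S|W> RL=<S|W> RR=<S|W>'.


t=3: FL=S FR=W RL=S RR=S
t=15: FL=S FR=W RL=S RR=S
t=16: FL=S FR=W RL=S RR=S
t=20: FL=W FR=S RL=S RR=W
t=22: FL=W FR=S RL=S RR=S

t=3: phase=(4,9,7,5) vs β=9 → FL=S FR=W RL=S RR=S
t=15: phase=(4,9,7,5) vs β=9 → FL=S FR=W RL=S RR=S
t=16: phase=(5,10,8,6) vs β=9 → FL=S FR=W RL=S RR=S
t=20: phase=(9,2,0,10) vs β=9 → FL=W FR=S RL=S RR=W
t=22: phase=(11,4,2,0) vs β=9 → FL=W FR=S RL=S RR=S


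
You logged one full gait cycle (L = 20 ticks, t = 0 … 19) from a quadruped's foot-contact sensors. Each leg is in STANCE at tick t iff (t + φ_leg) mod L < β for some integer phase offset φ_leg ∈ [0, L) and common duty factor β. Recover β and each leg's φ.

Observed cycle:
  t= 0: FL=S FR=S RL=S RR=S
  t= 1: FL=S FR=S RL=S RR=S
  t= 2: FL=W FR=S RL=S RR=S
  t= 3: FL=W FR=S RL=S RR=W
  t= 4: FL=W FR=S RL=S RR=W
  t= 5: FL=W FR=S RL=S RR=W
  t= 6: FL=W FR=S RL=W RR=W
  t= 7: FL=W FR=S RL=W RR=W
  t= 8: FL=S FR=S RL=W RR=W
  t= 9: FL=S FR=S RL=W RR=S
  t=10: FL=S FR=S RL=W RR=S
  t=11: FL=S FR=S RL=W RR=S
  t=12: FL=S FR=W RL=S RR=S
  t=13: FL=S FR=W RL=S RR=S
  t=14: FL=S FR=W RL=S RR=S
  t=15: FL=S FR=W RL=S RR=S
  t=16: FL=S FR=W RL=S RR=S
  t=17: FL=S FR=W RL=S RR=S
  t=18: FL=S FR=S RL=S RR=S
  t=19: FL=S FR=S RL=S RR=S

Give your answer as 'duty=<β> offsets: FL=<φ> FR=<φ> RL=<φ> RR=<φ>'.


duty=14 offsets: FL=12 FR=2 RL=8 RR=11

duty β = stance ticks per leg = 14
FL: stance ticks = 14; W→S at t=8 → φ=12
FR: stance ticks = 14; W→S at t=18 → φ=2
RL: stance ticks = 14; W→S at t=12 → φ=8
RR: stance ticks = 14; W→S at t=9 → φ=11


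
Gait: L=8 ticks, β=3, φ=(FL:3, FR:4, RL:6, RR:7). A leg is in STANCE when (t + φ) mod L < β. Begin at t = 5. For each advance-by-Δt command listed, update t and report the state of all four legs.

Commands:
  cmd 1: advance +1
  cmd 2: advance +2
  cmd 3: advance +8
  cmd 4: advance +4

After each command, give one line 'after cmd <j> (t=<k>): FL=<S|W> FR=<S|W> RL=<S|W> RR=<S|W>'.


start t=5: FL=S FR=S RL=W RR=W
cmd 1: advance +1 → t=6, phase=(1,2,4,5) → FL=S FR=S RL=W RR=W
cmd 2: advance +2 → t=8, phase=(3,4,6,7) → FL=W FR=W RL=W RR=W
cmd 3: advance +8 → t=16, phase=(3,4,6,7) → FL=W FR=W RL=W RR=W
cmd 4: advance +4 → t=20, phase=(7,0,2,3) → FL=W FR=S RL=S RR=W

after cmd 1 (t=6): FL=S FR=S RL=W RR=W
after cmd 2 (t=8): FL=W FR=W RL=W RR=W
after cmd 3 (t=16): FL=W FR=W RL=W RR=W
after cmd 4 (t=20): FL=W FR=S RL=S RR=W


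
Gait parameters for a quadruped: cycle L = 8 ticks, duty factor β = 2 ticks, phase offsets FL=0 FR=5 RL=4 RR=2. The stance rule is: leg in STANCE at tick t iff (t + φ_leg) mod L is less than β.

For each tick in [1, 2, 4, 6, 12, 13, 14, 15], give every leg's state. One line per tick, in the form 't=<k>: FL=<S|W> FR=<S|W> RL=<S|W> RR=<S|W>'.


t=1: FL=S FR=W RL=W RR=W
t=2: FL=W FR=W RL=W RR=W
t=4: FL=W FR=S RL=S RR=W
t=6: FL=W FR=W RL=W RR=S
t=12: FL=W FR=S RL=S RR=W
t=13: FL=W FR=W RL=S RR=W
t=14: FL=W FR=W RL=W RR=S
t=15: FL=W FR=W RL=W RR=S

t=1: phase=(1,6,5,3) vs β=2 → FL=S FR=W RL=W RR=W
t=2: phase=(2,7,6,4) vs β=2 → FL=W FR=W RL=W RR=W
t=4: phase=(4,1,0,6) vs β=2 → FL=W FR=S RL=S RR=W
t=6: phase=(6,3,2,0) vs β=2 → FL=W FR=W RL=W RR=S
t=12: phase=(4,1,0,6) vs β=2 → FL=W FR=S RL=S RR=W
t=13: phase=(5,2,1,7) vs β=2 → FL=W FR=W RL=S RR=W
t=14: phase=(6,3,2,0) vs β=2 → FL=W FR=W RL=W RR=S
t=15: phase=(7,4,3,1) vs β=2 → FL=W FR=W RL=W RR=S
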